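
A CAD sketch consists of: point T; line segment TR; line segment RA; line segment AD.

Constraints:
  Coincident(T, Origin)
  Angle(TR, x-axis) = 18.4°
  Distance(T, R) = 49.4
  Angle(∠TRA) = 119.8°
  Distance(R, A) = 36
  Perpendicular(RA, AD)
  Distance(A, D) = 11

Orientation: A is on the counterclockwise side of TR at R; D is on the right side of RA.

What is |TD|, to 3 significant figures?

81.0

T is at the origin; TR runs at 18.4° with length 49.4, so R = 49.4·(cos 18.4°, sin 18.4°) = (46.9, 15.6). ∠TRA = 119.8°, so RA runs at 18.4° + (180° − 119.8°) = 78.6° from the x-axis; with |RA| = 36.0, A = R + 36.0·(cos 78.6°, sin 78.6°) = (54.0, 50.9). The perpendicularity gives AD at right angles to RA; with |AD| = 11.0 on the right of RA, D = A + 11.0·(0.980, -0.198) = (64.8, 48.7). Then |TD| = |D − T| = 81.0.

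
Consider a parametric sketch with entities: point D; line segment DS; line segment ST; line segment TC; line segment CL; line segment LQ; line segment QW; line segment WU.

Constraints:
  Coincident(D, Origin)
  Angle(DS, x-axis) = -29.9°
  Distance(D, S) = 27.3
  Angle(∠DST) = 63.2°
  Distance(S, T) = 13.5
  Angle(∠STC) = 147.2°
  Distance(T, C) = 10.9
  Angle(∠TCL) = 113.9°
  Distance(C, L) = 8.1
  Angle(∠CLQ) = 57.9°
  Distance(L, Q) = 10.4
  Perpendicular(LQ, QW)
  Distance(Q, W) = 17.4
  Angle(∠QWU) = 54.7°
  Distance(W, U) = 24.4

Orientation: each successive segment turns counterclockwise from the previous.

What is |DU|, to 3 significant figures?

19.6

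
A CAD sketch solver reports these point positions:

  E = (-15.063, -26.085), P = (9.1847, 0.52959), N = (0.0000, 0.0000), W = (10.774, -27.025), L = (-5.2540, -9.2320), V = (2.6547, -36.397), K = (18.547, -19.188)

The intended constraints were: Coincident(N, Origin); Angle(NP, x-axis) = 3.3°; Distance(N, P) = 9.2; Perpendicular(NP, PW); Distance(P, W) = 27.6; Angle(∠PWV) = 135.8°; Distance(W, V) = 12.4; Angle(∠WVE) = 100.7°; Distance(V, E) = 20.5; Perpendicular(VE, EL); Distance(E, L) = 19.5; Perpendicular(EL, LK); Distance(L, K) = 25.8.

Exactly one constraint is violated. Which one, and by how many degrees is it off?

Perpendicular(EL, LK) — off by 7.50°.

N = (0.00, 0.00) ✓; NP at 3.300° ✓; |NP| = 9.200 ✓; ∠(NP, PW) = 90.00° ✓; |PW| = 27.60 ✓; ∠PWV = 135.8° ✓; |WV| = 12.40 ✓; ∠WVE = 100.7° ✓; |VE| = 20.50 ✓; ∠(VE, EL) = 90.00° ✓; |EL| = 19.50 ✓; ∠(EL, LK) = 82.50° ✗; |LK| = 25.80 ✓.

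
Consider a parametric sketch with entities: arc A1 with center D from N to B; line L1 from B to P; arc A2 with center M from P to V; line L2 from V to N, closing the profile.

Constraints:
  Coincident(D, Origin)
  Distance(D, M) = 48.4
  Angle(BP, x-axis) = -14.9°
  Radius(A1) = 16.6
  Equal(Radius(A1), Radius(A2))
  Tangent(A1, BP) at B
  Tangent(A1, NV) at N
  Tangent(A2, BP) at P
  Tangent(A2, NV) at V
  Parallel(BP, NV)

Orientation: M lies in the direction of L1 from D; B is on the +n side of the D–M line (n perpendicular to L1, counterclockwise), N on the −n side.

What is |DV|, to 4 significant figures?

51.17

The slot axis is L1's direction at -14.9°, so u = (cos -14.9°, sin -14.9°) = (0.9664, -0.2571) and n = (−sin -14.9°, cos -14.9°) = (0.2571, 0.9664). D is at the origin and M lies 48.4 along u from D, so M = 48.4·u = (46.77, -12.45). Tangency of A1 to both parallel lines with radius 16.6 puts B and N at D ± 16.6·n: B = (4.268, 16.04), N = (-4.268, -16.04). Equal radii place P and V the same way about M: P = M + 16.6·n = (51.04, 3.597), V = M − 16.6·n = (42.50, -28.49). Then |DV| = |V − D| = 51.17.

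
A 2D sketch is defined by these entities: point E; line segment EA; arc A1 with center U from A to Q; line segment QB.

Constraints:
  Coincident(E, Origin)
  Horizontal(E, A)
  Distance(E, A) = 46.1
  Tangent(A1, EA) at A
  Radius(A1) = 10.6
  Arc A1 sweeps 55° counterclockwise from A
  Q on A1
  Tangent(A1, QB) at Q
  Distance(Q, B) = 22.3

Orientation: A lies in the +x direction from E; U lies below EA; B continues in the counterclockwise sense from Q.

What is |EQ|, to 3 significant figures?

37.7

Tangency of A1 to EA means the radius UA is perpendicular to EA, so U = A + (0, -10.6) = (46.1, -10.6). On A1, A sits at bearing 90° from U; a 55° counterclockwise sweep puts Q at bearing 145°, so Q = U + 10.6·(cos 145°, sin 145°) = (37.4, -4.52). Then |EQ| = |Q − E| = 37.7.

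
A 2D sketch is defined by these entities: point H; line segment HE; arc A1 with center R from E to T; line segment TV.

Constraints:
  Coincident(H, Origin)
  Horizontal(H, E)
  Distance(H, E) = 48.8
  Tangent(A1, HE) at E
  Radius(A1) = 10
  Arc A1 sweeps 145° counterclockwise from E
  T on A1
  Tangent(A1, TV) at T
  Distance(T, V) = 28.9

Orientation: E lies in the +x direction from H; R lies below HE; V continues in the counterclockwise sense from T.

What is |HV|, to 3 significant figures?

75.3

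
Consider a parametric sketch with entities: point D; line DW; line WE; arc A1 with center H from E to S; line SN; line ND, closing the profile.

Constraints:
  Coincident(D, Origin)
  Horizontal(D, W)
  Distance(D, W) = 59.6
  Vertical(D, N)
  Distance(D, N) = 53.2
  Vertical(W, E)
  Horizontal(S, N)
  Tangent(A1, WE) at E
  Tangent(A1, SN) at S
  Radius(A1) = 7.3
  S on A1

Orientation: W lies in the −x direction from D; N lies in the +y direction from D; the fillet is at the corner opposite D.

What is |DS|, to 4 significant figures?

74.60

D is at the origin; DW is horizontal with |DW| = 59.6 and W on the −x side, so W = (-59.60, 0.000). D and N share the same x with |DN| = 53.2 and N on the +y side, so N = (0.000, 53.20). The virtual corner opposite D is at (-59.60, 53.20). A1 meets WE tangentially, so HE is at right angles to WE and since A1 is tangent to SN there, HS ⟂ SN, with radius 7.3, so the center H sits 7.3 in from both sides at H = (-52.30, 45.90). That places the tangent points at E = (-59.60, 45.90) on WE and S = (-52.30, 53.20) on SN. Then |DS| = |S − D| = 74.60.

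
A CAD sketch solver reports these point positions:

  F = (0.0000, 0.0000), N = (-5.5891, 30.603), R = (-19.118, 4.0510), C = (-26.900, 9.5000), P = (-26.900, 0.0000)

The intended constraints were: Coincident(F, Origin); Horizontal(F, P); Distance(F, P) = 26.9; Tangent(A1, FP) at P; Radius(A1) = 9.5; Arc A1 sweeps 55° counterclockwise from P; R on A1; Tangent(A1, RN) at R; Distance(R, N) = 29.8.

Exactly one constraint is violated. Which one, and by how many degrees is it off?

Tangent(A1, RN) at R — off by 8.00°.

F = (0.00, 0.00) ✓; F.y = 0.00, P.y = 0.00 ✓; |FP| = 26.90 ✓; ∠(CP, PF) = 90.00° ✓; |CP| = 9.500 ✓; bearing(C→R) − bearing(C→P) = 55.00° ✓; |CR| = 9.500 ✓; ∠(CR, RN) = 82.00° ✗; |RN| = 29.80 ✓.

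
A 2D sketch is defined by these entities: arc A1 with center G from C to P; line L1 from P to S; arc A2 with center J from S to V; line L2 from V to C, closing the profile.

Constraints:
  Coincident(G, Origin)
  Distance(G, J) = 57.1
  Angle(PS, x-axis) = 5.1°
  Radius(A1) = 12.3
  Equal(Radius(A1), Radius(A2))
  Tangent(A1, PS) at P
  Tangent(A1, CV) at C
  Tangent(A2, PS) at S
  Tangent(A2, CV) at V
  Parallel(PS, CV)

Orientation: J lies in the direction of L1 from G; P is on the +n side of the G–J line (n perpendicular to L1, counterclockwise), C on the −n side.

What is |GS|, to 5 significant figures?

58.410

The slot axis is L1's direction at 5.1°, so u = (cos 5.1°, sin 5.1°) = (0.99604, 0.088894) and n = (−sin 5.1°, cos 5.1°) = (-0.088894, 0.99604). G is at the origin and J lies 57.1 along u from G, so J = 57.1·u = (56.874, 5.0759). Tangency of A1 to both parallel lines with radius 12.3 puts P and C at G ± 12.3·n: P = (-1.0934, 12.251), C = (1.0934, -12.251). Equal radii place S and V the same way about J: S = J + 12.3·n = (55.781, 17.327), V = J − 12.3·n = (57.967, -7.1754). Then |GS| = |S − G| = 58.410.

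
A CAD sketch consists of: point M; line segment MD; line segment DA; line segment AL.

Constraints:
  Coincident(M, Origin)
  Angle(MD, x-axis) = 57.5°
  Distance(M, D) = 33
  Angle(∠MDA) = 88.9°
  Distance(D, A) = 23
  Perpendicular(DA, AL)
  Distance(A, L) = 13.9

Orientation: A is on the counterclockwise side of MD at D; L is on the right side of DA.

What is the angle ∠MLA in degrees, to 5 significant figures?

25.499°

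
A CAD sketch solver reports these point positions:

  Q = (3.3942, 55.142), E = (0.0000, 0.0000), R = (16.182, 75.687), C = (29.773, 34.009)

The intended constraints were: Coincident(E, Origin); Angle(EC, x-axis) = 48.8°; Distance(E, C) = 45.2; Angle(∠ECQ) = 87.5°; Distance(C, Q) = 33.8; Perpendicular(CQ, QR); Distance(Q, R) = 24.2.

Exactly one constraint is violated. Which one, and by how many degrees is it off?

Perpendicular(CQ, QR) — off by 6.80°.

E = (0.00, 0.00) ✓; EC at 48.80° ✓; |EC| = 45.20 ✓; ∠ECQ = 87.50° ✓; |CQ| = 33.80 ✓; ∠(CQ, QR) = 83.20° ✗; |QR| = 24.20 ✓.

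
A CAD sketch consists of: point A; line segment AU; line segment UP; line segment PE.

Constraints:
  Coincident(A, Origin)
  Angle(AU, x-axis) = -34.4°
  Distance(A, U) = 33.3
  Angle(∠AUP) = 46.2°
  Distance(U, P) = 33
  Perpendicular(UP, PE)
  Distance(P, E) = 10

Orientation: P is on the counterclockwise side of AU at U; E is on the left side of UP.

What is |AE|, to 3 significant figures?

17.2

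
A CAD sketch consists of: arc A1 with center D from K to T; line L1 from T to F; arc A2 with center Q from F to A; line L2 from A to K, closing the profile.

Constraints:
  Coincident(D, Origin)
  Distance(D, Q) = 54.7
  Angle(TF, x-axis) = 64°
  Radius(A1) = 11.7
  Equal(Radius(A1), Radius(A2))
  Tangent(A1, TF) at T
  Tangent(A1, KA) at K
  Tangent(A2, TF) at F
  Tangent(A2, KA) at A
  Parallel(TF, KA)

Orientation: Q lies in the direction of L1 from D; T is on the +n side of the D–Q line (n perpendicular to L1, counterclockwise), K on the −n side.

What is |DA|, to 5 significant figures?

55.937

Tangency of A1 to both parallel lines with radius 11.7 puts T and K at D ± 11.7·n: T = (-10.516, 5.1289), K = (10.516, -5.1289). Equal radii place F and A the same way about Q: F = Q + 11.7·n = (13.463, 54.293), A = Q − 11.7·n = (34.495, 44.035). Then |DA| = |A − D| = 55.937.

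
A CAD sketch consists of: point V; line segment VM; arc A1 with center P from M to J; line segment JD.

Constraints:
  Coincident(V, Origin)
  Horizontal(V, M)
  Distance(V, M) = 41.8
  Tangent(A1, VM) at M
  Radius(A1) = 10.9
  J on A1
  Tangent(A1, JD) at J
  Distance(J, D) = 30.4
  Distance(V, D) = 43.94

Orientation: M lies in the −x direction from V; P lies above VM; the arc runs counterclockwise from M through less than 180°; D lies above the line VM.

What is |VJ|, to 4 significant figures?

32.30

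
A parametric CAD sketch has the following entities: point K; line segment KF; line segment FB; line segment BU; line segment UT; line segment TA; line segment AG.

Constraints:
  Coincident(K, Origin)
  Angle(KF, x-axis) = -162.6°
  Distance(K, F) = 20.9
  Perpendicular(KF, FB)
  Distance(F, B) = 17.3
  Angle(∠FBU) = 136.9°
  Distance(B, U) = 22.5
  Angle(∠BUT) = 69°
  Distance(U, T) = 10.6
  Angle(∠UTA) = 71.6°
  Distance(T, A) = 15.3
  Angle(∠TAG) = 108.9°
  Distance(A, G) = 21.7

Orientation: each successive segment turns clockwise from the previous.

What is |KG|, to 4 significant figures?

48.93

∠UTA = 71.6° gives TA at -155.1° from the x-axis; with |TA| = 15.3, A = (-21.97, 16.38). ∠TAG = 108.9° gives AG at 133.8° from the x-axis; with |AG| = 21.7, G = (-36.99, 32.04). Then |KG| = |G − K| = 48.93.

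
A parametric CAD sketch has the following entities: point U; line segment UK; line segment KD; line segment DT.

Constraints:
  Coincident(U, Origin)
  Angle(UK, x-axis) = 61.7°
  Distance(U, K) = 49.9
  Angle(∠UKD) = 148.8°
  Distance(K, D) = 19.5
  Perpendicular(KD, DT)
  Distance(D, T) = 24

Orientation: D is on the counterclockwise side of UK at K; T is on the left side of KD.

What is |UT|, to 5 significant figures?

62.210

U is at the origin; UK runs at 61.7° with length 49.9, so K = 49.9·(cos 61.7°, sin 61.7°) = (23.657, 43.936). ∠UKD = 148.8°, so KD runs at 61.7° + (180° − 148.8°) = 92.900° from the x-axis; with |KD| = 19.5, D = K + 19.5·(cos 92.900°, sin 92.900°) = (22.670, 63.411). KD ⟂ DT; with |DT| = 24.0 on the left of KD, T = D + 24.0·(-0.99872, -0.050593) = (-1.2988, 62.197). Then |UT| = |T − U| = 62.210.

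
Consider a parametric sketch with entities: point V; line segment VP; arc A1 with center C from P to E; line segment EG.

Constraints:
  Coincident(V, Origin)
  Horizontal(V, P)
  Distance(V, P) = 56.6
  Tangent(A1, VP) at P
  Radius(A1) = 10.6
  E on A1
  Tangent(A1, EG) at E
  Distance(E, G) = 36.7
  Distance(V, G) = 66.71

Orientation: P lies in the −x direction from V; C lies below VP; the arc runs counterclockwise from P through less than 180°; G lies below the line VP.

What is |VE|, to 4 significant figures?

67.62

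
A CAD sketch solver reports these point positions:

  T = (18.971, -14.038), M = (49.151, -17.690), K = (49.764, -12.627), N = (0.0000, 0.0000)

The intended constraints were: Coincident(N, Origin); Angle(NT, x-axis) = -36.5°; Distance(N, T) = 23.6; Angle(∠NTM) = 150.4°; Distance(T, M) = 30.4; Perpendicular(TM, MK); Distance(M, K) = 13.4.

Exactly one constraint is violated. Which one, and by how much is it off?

Distance(M, K) = 13.4 — off by 8.30.

N = (0.00, 0.00) ✓; NT at -36.50° ✓; |NT| = 23.60 ✓; ∠NTM = 150.4° ✓; |TM| = 30.40 ✓; ∠(TM, MK) = 90.00° ✓; |MK| = 5.100 ✗.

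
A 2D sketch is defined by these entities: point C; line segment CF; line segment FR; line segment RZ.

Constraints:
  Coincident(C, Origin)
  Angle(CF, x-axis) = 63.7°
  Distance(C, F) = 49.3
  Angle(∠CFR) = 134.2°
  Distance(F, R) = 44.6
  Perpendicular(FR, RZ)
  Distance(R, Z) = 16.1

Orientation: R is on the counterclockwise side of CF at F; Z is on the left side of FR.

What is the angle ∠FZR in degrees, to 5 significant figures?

70.151°

C is at the origin; CF runs at 63.7° with length 49.3, so F = 49.3·(cos 63.7°, sin 63.7°) = (21.843, 44.197). ∠CFR = 134.2°, so FR runs at 63.7° + (180° − 134.2°) = 109.50° from the x-axis; with |FR| = 44.6, R = F + 44.6·(cos 109.50°, sin 109.50°) = (6.9556, 86.239). FR is perpendicular to RZ; with |RZ| = 16.1 on the left of FR, Z = R + 16.1·(-0.94264, -0.33381) = (-8.2209, 80.864). Then cos ∠FZR = ZF·ZR / (|ZF||ZR|), giving 70.151°.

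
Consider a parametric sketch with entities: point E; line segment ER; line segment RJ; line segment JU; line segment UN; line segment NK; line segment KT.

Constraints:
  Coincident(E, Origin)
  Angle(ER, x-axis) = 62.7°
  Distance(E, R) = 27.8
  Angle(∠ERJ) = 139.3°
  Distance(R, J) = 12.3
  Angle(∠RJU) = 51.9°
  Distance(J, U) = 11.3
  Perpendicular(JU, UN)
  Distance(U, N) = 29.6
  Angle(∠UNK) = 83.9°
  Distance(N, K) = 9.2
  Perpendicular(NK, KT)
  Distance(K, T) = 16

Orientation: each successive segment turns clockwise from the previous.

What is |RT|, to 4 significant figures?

4.814

E is at the origin; ER runs at 62.7° with length 27.8, so R = (12.75, 24.70). ∠ERJ = 139.3° gives RJ at 22.00° from the x-axis; with |RJ| = 12.3, J = (24.15, 29.31). ∠RJU = 51.9° gives JU at -106.1° from the x-axis; with |JU| = 11.3, U = (21.02, 18.45). JU ⟂ UN, so UN runs at 163.9°; with |UN| = 29.6, N = (-7.418, 26.66). ∠UNK = 83.9° gives NK at 67.80° from the x-axis; with |NK| = 9.2, K = (-3.942, 35.18). NK ⟂ KT, so KT runs at -22.20°; with |KT| = 16.0, T = (10.87, 29.14). Then |RT| = |T − R| = 4.814.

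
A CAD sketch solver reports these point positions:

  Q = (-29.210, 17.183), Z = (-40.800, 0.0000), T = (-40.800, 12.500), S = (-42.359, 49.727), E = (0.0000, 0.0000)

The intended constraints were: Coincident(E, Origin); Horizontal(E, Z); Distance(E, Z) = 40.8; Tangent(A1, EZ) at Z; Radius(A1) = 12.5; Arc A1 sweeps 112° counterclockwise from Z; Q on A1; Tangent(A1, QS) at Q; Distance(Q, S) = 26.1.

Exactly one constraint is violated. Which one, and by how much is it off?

Distance(Q, S) = 26.1 — off by 9.00.

E = (0.00, 0.00) ✓; E.y = 0.00, Z.y = 0.00 ✓; |EZ| = 40.80 ✓; ∠(TZ, ZE) = 90.00° ✓; |TZ| = 12.50 ✓; bearing(T→Q) − bearing(T→Z) = 112.0° ✓; |TQ| = 12.50 ✓; ∠(TQ, QS) = 90.00° ✓; |QS| = 35.10 ✗.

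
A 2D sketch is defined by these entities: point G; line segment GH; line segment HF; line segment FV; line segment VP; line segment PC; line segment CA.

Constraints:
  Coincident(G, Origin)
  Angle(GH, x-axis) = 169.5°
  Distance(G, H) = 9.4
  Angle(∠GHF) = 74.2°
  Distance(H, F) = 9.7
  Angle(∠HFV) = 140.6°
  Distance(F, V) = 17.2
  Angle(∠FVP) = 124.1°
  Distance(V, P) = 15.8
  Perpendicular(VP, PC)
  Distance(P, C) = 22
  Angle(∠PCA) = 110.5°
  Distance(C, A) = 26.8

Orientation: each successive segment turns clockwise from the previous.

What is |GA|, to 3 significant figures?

14.3

G is at the origin; GH runs at 169.5° with length 9.4, so H = (-9.24, 1.71). ∠GHF = 74.2° gives HF at 63.7° from the x-axis; with |HF| = 9.7, F = (-4.94, 10.4). ∠HFV = 140.6° gives FV at 24.3° from the x-axis; with |FV| = 17.2, V = (10.7, 17.5). ∠FVP = 124.1° gives VP at -31.6° from the x-axis; with |VP| = 15.8, P = (24.2, 9.21). VP ⟂ PC, so PC runs at -122°; with |PC| = 22.0, C = (12.7, -9.53). ∠PCA = 110.5° gives CA at 169° from the x-axis; with |CA| = 26.8, A = (-13.6, -4.37). Then |GA| = |A − G| = 14.3.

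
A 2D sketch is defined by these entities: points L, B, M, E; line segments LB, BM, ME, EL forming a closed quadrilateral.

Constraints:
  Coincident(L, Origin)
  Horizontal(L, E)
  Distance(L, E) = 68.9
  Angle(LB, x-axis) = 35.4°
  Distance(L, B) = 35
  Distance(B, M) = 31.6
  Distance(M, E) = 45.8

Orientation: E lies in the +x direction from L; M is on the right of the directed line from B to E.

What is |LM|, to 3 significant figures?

26.8

L is at the origin; L and E share the same y with |LE| = 68.9 and E in +x, so E = (68.9, 0). LB runs at 35.4° with |LB| = 35.0, so B = (28.5, 20.3). M is determined by |BM| = 31.6 and |ME| = 45.8 together: it lies at the intersection of circle(B, 31.6) and circle(E, 45.8). With |BE| = 45.2, the foot of the radical line on BE is 10.4 from B and the perpendicular offset is √(31.6² − 10.4²) = 29.8. Taking the right-of-BE solution: M = (24.5, -11.1).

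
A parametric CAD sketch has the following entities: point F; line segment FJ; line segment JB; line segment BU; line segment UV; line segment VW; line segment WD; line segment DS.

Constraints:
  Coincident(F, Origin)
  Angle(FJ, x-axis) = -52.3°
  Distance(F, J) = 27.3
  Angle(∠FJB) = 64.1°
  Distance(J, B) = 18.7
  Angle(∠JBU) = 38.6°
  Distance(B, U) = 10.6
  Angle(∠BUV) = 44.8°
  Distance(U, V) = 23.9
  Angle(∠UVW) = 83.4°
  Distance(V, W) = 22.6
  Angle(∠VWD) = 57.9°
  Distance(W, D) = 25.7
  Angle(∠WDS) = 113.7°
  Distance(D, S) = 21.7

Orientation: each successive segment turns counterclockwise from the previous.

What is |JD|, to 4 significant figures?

17.97

F is at the origin; FJ runs at -52.3° with length 27.3, so J = (16.69, -21.60). ∠FJB = 64.1° gives JB at 63.60° from the x-axis; with |JB| = 18.7, B = (25.01, -4.851). ∠JBU = 38.6° gives BU at -155.0° from the x-axis; with |BU| = 10.6, U = (15.40, -9.330). ∠BUV = 44.8° gives UV at -19.80° from the x-axis; with |UV| = 23.9, V = (37.89, -17.43). ∠UVW = 83.4° gives VW at 76.80° from the x-axis; with |VW| = 22.6, W = (43.05, 4.577). ∠VWD = 57.9° gives WD at -161.1° from the x-axis; with |WD| = 25.7, D = (18.74, -3.748). Then |JD| = |D − J| = 17.97.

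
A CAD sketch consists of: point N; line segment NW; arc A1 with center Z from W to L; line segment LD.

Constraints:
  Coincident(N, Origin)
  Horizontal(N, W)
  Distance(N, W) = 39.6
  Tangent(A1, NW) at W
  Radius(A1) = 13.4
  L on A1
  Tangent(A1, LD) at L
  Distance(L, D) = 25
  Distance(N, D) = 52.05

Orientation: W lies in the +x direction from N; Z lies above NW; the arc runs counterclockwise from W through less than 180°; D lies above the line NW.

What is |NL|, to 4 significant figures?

54.29

Checks: |NW| = 39.60 ✓; |ZL| = 13.40 ✓; ∠(ZL, LD) = 90.00° ✓; |LD| = 25.00 ✓; |ND| = 52.05 ✓.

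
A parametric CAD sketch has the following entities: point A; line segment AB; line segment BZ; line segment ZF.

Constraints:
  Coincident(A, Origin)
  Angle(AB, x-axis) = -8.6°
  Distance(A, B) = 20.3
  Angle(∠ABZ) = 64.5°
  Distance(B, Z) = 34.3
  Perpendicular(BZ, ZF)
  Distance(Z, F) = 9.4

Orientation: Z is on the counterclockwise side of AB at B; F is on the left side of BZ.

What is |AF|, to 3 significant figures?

27.1

∠ABZ = 64.5°, so BZ runs at -8.6° + (180° − 64.5°) = 107° from the x-axis; with |BZ| = 34.3, Z = B + 34.3·(cos 107°, sin 107°) = (10.1, 29.8). The perpendicularity gives ZF at right angles to BZ; with |ZF| = 9.4 on the left of BZ, F = Z + 9.4·(-0.957, -0.291) = (1.11, 27.1). Then |AF| = |F − A| = 27.1.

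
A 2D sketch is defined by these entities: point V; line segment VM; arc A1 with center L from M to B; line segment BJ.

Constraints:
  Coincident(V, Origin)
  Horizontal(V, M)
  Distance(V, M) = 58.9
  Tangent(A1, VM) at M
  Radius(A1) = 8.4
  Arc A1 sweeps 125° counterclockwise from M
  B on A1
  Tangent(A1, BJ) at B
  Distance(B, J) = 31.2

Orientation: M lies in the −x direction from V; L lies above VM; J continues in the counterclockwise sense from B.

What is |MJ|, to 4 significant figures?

40.31

V is at the origin; V and M share the same y with |VM| = 58.9 and M on the −x side, so M = (-58.90, 0.000). A1 meets VM tangentially, so LM is at right angles to VM, so L = M + (0, 8.4) = (-58.90, 8.400). On A1, M sits at bearing -90° from L; a 125° counterclockwise sweep puts B at bearing 35°, so B = L + 8.4·(cos 35°, sin 35°) = (-52.02, 13.22). The tangent condition forces LB to be normal to BJ, so BJ runs along (−sin 35°, cos 35°); with |BJ| = 31.2, J = (-69.91, 38.78). Then |MJ| = |J − M| = 40.31.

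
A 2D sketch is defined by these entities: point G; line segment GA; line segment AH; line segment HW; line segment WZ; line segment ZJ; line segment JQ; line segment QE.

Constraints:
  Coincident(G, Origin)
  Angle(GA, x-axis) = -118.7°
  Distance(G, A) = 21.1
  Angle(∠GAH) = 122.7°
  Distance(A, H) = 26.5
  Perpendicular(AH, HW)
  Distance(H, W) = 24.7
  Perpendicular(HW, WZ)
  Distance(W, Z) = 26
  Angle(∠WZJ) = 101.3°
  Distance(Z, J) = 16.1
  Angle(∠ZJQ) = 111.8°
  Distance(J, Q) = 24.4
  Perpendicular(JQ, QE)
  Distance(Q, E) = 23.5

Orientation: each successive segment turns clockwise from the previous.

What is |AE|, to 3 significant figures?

34.2

∠ZJQ = 111.8° gives JQ at -143° from the x-axis; with |JQ| = 24.4, Q = (-27.6, -24.2). JQ is perpendicular to QE, so QE runs at 127°; with |QE| = 23.5, E = (-41.7, -5.41). Then |AE| = |E − A| = 34.2.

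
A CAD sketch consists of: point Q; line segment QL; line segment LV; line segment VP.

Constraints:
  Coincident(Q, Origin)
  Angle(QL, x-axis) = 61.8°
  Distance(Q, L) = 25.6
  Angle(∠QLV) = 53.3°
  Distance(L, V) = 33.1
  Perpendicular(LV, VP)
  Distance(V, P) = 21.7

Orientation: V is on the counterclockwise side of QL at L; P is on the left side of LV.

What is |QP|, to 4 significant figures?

17.84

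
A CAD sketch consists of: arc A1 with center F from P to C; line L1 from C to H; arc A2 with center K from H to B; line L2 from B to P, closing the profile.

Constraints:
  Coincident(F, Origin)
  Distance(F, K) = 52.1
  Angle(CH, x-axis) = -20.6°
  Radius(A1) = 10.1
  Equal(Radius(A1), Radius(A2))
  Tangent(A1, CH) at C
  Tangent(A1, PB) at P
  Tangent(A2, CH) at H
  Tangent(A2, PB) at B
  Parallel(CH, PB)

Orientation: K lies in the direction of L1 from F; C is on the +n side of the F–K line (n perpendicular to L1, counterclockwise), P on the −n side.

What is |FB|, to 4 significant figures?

53.07

The slot axis is L1's direction at -20.6°, so u = (cos -20.6°, sin -20.6°) = (0.9361, -0.3518) and n = (−sin -20.6°, cos -20.6°) = (0.3518, 0.9361). F is at the origin and K lies 52.1 along u from F, so K = 52.1·u = (48.77, -18.33). Tangency of A1 to both parallel lines with radius 10.1 puts C and P at F ± 10.1·n: C = (3.554, 9.454), P = (-3.554, -9.454). Equal radii place H and B the same way about K: H = K + 10.1·n = (52.32, -8.877), B = K − 10.1·n = (45.22, -27.79). Then |FB| = |B − F| = 53.07.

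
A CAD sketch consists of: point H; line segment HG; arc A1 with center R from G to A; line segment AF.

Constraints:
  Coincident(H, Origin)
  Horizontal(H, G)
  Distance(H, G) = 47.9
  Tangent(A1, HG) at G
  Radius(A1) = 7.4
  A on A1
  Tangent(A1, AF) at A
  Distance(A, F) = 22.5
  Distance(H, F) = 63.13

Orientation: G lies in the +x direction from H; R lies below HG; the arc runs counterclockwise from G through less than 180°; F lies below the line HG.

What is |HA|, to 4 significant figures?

43.67

Checks: ∠(RG, GH) = 90.00° ✓; |RG| = 7.400 ✓; |RA| = 7.400 ✓; ∠(RA, AF) = 90.00° ✓; |AF| = 22.50 ✓; |HF| = 63.13 ✓.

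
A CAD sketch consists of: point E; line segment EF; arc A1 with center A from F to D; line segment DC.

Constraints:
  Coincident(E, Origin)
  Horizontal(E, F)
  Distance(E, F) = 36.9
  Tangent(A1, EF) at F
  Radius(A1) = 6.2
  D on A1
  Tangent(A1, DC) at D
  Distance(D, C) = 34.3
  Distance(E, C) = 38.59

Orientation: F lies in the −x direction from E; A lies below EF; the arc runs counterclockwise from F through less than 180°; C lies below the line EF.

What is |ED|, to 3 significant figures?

42.6

E is at the origin; E and F share the same y with |EF| = 36.9 and F on the −x side, so F = (-36.9, 0.00). A1 meets EF tangentially, so AF is at right angles to EF, so A = F + (0, -6.2) = (-36.9, -6.20). Since AD ⟂ DC (tangency), |AC| = √(6.2² + 34.3²) = 34.9 regardless of where D sits on A1. So C lies on both circle(E, 38.59) and circle(A, 34.9); the below-EF intersection is C = (-16.9, -34.7). D is the foot of the tangent from C: D = (-41.3, -10.6).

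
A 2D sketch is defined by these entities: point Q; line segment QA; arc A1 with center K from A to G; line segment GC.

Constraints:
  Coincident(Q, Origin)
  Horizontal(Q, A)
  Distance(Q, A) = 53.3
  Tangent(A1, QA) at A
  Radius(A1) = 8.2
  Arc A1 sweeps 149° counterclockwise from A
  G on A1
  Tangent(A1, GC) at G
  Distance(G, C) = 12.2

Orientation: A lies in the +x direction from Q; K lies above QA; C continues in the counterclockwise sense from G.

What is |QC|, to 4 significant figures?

51.75

On A1, A sits at bearing -90° from K; a 149° counterclockwise sweep puts G at bearing 59°, so G = K + 8.2·(cos 59°, sin 59°) = (57.52, 15.23). A1 meets GC tangentially, so KG is at right angles to GC, so GC runs along (−sin 59°, cos 59°); with |GC| = 12.2, C = (47.07, 21.51). Then |QC| = |C − Q| = 51.75.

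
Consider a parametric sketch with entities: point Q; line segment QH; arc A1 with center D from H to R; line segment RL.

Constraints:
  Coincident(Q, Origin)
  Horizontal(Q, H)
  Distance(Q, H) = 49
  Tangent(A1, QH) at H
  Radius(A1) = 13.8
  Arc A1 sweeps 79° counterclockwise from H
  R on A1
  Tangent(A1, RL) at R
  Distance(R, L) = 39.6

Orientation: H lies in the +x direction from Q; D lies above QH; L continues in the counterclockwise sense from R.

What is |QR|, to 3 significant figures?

63.5

The tangent condition forces DH to be normal to QH, so D = H + (0, 13.8) = (49.0, 13.8). On A1, H sits at bearing -90° from D; a 79° counterclockwise sweep puts R at bearing -11°, so R = D + 13.8·(cos -11°, sin -11°) = (62.5, 11.2). Then |QR| = |R − Q| = 63.5.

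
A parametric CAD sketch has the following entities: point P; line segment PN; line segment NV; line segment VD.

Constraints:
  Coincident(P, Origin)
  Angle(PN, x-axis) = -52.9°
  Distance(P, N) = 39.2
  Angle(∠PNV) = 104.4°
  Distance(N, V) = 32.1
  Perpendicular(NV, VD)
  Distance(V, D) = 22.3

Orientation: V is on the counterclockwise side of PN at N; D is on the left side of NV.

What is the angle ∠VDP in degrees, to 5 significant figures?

110.53°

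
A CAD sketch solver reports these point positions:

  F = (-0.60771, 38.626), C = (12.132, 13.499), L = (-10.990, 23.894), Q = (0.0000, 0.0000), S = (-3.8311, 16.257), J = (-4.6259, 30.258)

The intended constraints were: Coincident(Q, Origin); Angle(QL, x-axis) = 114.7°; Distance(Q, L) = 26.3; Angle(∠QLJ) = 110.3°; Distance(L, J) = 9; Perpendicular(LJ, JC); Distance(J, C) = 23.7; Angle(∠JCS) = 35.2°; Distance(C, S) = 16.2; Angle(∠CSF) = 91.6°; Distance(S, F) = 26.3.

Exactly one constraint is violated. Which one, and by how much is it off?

Distance(S, F) = 26.3 — off by 3.70.

Q = (0.00, 0.00) ✓; QL at 114.7° ✓; |QL| = 26.30 ✓; ∠QLJ = 110.3° ✓; |LJ| = 9.000 ✓; ∠(LJ, JC) = 90.00° ✓; |JC| = 23.70 ✓; ∠JCS = 35.20° ✓; |CS| = 16.20 ✓; ∠CSF = 91.60° ✓; |SF| = 22.60 ✗.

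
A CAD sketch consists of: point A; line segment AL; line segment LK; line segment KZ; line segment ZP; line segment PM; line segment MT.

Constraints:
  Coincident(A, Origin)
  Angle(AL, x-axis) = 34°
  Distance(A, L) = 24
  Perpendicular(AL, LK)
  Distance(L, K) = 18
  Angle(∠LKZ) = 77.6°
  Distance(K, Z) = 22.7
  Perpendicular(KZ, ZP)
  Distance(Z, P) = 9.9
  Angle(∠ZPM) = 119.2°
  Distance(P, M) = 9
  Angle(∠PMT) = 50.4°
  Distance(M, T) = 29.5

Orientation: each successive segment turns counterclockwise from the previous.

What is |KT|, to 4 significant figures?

24.97

A is at the origin; AL runs at 34.0° with length 24.0, so L = (19.90, 13.42). AL ⟂ LK, so LK runs at 124.0°; with |LK| = 18.0, K = (9.831, 28.34). ∠LKZ = 77.6° gives KZ at -133.6° from the x-axis; with |KZ| = 22.7, Z = (-5.823, 11.90). KZ is perpendicular to ZP, so ZP runs at -43.60°; with |ZP| = 9.9, P = (1.346, 5.077). ∠ZPM = 119.2° gives PM at 17.20° from the x-axis; with |PM| = 9.0, M = (9.944, 7.739). ∠PMT = 50.4° gives MT at 146.8° from the x-axis; with |MT| = 29.5, T = (-14.74, 23.89). Then |KT| = |T − K| = 24.97.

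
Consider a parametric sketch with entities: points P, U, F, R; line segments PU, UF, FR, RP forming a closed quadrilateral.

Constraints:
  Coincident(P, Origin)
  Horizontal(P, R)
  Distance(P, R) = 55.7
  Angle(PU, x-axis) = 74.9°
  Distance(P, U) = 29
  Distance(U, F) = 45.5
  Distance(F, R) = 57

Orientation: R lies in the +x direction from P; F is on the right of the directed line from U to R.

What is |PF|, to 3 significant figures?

17.1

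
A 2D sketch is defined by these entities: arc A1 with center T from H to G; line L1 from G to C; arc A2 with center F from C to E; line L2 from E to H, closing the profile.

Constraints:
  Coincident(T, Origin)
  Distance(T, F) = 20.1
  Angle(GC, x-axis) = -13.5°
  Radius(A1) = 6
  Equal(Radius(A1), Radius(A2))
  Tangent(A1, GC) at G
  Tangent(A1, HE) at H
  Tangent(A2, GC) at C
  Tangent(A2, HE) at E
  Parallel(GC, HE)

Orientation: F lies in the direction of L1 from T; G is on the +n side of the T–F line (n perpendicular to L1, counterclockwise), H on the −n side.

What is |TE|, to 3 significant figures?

21.0

The slot axis is L1's direction at -13.5°, so u = (cos -13.5°, sin -13.5°) = (0.972, -0.233) and n = (−sin -13.5°, cos -13.5°) = (0.233, 0.972). T is at the origin and F lies 20.1 along u from T, so F = 20.1·u = (19.5, -4.69). Tangency of A1 to both parallel lines with radius 6.0 puts G and H at T ± 6.0·n: G = (1.40, 5.83), H = (-1.40, -5.83). Equal radii place C and E the same way about F: C = F + 6.0·n = (20.9, 1.14), E = F − 6.0·n = (18.1, -10.5). Then |TE| = |E − T| = 21.0.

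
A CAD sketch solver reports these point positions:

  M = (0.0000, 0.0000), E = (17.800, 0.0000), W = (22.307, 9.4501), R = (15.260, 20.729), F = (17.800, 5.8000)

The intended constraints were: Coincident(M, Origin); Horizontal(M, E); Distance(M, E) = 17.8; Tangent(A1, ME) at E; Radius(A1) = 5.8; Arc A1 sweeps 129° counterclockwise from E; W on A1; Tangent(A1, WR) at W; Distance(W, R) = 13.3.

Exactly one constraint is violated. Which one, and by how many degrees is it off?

Tangent(A1, WR) at W — off by 7.01°.

M = (0.00, 0.00) ✓; M.y = 0.00, E.y = 0.00 ✓; |ME| = 17.80 ✓; ∠(FE, EM) = 90.00° ✓; |FE| = 5.800 ✓; bearing(F→W) − bearing(F→E) = 129.0° ✓; |FW| = 5.800 ✓; ∠(FW, WR) = 97.01° ✗; |WR| = 13.30 ✓.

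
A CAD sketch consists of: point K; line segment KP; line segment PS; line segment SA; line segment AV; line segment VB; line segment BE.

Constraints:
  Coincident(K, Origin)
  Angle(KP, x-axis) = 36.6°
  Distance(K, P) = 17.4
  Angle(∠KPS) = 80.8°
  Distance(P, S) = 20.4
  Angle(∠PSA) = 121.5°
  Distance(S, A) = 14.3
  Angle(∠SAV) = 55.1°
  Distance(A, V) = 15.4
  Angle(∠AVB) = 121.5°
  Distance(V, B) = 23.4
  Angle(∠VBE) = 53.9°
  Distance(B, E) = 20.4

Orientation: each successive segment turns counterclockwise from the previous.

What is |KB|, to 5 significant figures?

26.571

K is at the origin; KP runs at 36.6° with length 17.4, so P = (13.969, 10.374). ∠KPS = 80.8° gives PS at 135.80° from the x-axis; with |PS| = 20.4, S = (-0.65595, 24.596). ∠PSA = 121.5° gives SA at -165.70° from the x-axis; with |SA| = 14.3, A = (-14.513, 21.064). ∠SAV = 55.1° gives AV at -40.800° from the x-axis; with |AV| = 15.4, V = (-2.8552, 11.002). ∠AVB = 121.5° gives VB at 17.700° from the x-axis; with |VB| = 23.4, B = (19.437, 18.116). Then |KB| = |B − K| = 26.571.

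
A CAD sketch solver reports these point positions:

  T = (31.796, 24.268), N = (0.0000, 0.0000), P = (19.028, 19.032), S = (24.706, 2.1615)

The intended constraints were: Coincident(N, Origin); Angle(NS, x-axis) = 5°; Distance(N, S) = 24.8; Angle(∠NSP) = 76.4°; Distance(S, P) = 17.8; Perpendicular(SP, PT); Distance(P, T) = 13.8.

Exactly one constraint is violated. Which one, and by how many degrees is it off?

Perpendicular(SP, PT) — off by 3.70°.

N = (0.00, 0.00) ✓; NS at 5.000° ✓; |NS| = 24.80 ✓; ∠NSP = 76.40° ✓; |SP| = 17.80 ✓; ∠(SP, PT) = 86.30° ✗; |PT| = 13.80 ✓.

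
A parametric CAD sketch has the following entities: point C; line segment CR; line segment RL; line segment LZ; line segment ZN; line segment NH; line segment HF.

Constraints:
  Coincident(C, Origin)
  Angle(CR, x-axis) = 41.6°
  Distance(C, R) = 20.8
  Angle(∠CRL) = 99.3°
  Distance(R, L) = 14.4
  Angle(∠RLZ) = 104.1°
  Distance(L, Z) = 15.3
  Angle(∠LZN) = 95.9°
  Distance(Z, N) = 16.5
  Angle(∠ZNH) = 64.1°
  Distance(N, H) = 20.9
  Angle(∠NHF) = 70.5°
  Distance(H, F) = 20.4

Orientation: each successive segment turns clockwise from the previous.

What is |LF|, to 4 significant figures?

12.19

∠ZNH = 64.1° gives NH at 45.00° from the x-axis; with |NH| = 20.9, H = (19.45, 11.04). ∠NHF = 70.5° gives HF at -64.50° from the x-axis; with |HF| = 20.4, F = (28.23, -7.374). Then |LF| = |F − L| = 12.19.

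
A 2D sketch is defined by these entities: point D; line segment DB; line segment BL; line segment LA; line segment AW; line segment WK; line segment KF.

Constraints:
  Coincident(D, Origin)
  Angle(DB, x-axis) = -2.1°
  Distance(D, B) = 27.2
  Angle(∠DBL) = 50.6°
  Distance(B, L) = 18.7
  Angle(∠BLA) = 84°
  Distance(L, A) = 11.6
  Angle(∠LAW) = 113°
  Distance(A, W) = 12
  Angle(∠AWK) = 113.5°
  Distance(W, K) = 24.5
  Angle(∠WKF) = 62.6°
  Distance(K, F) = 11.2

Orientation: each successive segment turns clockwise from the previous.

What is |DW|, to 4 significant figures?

12.74

D is at the origin; DB runs at -2.1° with length 27.2, so B = (27.18, -0.9967). ∠DBL = 50.6° gives BL at -131.5° from the x-axis; with |BL| = 18.7, L = (14.79, -15.00). ∠BLA = 84.0° gives LA at 132.5° from the x-axis; with |LA| = 11.6, A = (6.954, -6.450). ∠LAW = 113.0° gives AW at 65.50° from the x-axis; with |AW| = 12.0, W = (11.93, 4.470). Then |DW| = |W − D| = 12.74.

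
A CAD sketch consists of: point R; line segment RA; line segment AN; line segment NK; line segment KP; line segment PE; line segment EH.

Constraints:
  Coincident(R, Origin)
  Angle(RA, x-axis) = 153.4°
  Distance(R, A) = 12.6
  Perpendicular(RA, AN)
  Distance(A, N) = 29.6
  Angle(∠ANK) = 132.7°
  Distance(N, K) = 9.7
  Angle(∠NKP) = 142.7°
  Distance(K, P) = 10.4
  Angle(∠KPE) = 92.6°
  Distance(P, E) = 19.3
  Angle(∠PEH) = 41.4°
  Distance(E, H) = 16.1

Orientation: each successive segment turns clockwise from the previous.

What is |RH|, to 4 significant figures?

28.90

∠KPE = 92.6° gives PE at -108.6° from the x-axis; with |PE| = 19.3, E = (14.85, 12.75). ∠PEH = 41.4° gives EH at 112.8° from the x-axis; with |EH| = 16.1, H = (8.608, 27.59). Then |RH| = |H − R| = 28.90.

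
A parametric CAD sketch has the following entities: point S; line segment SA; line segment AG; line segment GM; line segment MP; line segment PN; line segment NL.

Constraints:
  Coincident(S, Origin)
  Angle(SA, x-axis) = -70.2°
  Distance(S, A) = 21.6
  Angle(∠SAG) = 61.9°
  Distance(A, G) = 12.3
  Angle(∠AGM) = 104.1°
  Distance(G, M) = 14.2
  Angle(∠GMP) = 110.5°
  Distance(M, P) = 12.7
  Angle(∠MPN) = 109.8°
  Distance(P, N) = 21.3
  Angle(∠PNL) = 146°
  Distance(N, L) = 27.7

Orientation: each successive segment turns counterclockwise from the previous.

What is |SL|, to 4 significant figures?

48.39

S is at the origin; SA runs at -70.2° with length 21.6, so A = (7.317, -20.32). ∠SAG = 61.9° gives AG at 47.90° from the x-axis; with |AG| = 12.3, G = (15.56, -11.20). ∠AGM = 104.1° gives GM at 123.8° from the x-axis; with |GM| = 14.2, M = (7.664, 0.6033). ∠GMP = 110.5° gives MP at -166.7° from the x-axis; with |MP| = 12.7, P = (-4.696, -2.318). ∠MPN = 109.8° gives PN at -96.50° from the x-axis; with |PN| = 21.3, N = (-7.107, -23.48). ∠PNL = 146.0° gives NL at -62.50° from the x-axis; with |NL| = 27.7, L = (5.683, -48.05). Then |SL| = |L − S| = 48.39.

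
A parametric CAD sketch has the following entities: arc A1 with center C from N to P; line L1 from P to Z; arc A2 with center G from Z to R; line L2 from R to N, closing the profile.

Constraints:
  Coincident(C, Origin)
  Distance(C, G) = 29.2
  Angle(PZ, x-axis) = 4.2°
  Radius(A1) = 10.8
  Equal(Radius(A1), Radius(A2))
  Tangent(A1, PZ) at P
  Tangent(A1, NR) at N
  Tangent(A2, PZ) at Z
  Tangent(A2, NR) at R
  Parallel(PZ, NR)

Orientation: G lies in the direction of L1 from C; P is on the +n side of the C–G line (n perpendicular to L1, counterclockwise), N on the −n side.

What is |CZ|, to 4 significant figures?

31.13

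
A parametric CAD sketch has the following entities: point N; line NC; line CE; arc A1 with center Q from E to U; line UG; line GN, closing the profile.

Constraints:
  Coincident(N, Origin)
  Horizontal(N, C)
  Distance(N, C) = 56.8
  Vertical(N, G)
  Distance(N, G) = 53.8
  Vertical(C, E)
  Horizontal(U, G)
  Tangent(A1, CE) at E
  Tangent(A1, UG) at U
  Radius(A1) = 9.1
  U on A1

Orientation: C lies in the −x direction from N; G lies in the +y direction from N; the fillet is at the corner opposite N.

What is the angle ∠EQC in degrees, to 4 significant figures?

78.49°

N is at the origin; NC is horizontal with |NC| = 56.8 and C on the −x side, so C = (-56.80, 0.000). NG is vertical with |NG| = 53.8 and G on the +y side, so G = (0.000, 53.80). The virtual corner opposite N is at (-56.80, 53.80). Since A1 is tangent to CE there, QE ⟂ CE and since A1 is tangent to UG there, QU ⟂ UG, with radius 9.1, so the center Q sits 9.1 in from both sides at Q = (-47.70, 44.70). That places the tangent points at E = (-56.80, 44.70) on CE and U = (-47.70, 53.80) on UG. Then cos ∠EQC = QE·QC / (|QE||QC|), giving 78.49°.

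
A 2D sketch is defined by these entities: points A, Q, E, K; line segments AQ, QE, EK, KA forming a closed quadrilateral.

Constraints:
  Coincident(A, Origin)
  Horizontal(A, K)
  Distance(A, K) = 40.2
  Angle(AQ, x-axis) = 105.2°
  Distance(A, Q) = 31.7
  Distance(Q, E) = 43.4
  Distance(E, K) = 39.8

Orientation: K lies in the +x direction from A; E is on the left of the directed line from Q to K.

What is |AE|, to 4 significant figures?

52.13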